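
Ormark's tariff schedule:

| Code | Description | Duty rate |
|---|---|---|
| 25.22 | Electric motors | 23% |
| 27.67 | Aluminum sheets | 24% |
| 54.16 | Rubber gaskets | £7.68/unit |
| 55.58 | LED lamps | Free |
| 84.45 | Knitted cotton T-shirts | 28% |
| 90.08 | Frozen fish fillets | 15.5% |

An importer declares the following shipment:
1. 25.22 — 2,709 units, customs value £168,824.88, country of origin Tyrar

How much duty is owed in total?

£38,829.72

Line 1 (25.22, Tyrar, 2,709 units, £168,824.88):
Base rate for 25.22 is 23%.
Duty = £168,824.88 × 23% = £38,829.72.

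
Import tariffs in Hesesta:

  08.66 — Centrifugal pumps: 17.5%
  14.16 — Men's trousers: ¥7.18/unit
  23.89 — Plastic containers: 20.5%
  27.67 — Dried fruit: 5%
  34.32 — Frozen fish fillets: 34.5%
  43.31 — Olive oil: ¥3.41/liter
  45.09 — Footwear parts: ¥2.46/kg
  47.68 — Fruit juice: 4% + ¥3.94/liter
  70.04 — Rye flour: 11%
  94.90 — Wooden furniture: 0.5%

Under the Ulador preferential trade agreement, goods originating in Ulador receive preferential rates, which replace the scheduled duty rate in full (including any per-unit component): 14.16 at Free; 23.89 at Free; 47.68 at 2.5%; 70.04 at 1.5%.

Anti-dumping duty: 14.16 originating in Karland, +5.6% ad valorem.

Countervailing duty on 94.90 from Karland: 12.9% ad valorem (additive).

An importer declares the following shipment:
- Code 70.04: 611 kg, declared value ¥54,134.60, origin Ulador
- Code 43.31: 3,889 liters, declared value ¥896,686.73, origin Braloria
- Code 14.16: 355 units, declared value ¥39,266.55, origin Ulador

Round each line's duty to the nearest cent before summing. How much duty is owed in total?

¥14,073.51

Line 1 (70.04, Ulador, 611 kg, ¥54,134.60):
Base rate for 70.04 is 11%.
Origin Ulador qualifies under the Hesesta–Ulador agreement and 70.04 is covered: preferential rate 1.5% applies instead.
Duty = ¥54,134.60 × 1.5% = ¥812.02.
Line 2 (43.31, Braloria, 3,889 liters, ¥896,686.73):
Base rate for 43.31 is ¥3.41/liter.
Duty = 3,889 × ¥3.41 = ¥13,261.49.
Line 3 (14.16, Ulador, 355 units, ¥39,266.55):
Base rate for 14.16 is ¥7.18/unit.
Origin Ulador qualifies under the Hesesta–Ulador agreement and 14.16 is covered: preferential rate Free applies instead.
The additional-duty order on 14.16 targets Karland, not Ulador; it does not apply.
Duty = ¥39,266.55 × 0% = ¥0.00.
Total = ¥812.02 + ¥13,261.49 + ¥0.00 = ¥14,073.51.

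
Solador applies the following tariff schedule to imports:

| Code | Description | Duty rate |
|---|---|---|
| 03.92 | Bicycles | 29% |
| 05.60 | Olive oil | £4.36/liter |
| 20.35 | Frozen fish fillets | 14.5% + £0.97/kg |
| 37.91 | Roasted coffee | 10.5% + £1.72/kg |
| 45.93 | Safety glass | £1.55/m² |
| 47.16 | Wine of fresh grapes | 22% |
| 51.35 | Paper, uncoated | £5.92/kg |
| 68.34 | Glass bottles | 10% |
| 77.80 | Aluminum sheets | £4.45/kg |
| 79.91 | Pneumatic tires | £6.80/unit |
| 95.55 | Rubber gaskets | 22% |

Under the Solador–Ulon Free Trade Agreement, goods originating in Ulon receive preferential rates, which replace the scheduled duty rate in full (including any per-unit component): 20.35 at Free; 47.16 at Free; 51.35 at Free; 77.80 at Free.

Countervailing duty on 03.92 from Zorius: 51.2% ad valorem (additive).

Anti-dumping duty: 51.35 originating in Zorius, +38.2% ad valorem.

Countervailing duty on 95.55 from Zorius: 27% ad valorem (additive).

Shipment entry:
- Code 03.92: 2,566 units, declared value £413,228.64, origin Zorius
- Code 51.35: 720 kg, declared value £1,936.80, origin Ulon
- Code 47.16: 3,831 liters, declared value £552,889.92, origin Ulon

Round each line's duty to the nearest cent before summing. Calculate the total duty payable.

Line 1 (03.92, Zorius, 2,566 units, £413,228.64):
Base rate for 03.92 is 29%.
Additional duty on 03.92 from Zorius: +51.2%. Applied ad valorem rate: 29% + 51.2% = 80.2%.
Duty = £413,228.64 × 80.2% = £331,409.37.
Line 2 (51.35, Ulon, 720 kg, £1,936.80):
Base rate for 51.35 is £5.92/kg.
Origin Ulon qualifies under the Solador–Ulon agreement and 51.35 is covered: preferential rate Free applies instead.
The additional-duty order on 51.35 targets Zorius, not Ulon; it does not apply.
Duty = £1,936.80 × 0% = £0.00.
Line 3 (47.16, Ulon, 3,831 liters, £552,889.92):
Base rate for 47.16 is 22%.
Origin Ulon qualifies under the Solador–Ulon agreement and 47.16 is covered: preferential rate Free applies instead.
Duty = £552,889.92 × 0% = £0.00.
Total = £331,409.37 + £0.00 + £0.00 = £331,409.37.

£331,409.37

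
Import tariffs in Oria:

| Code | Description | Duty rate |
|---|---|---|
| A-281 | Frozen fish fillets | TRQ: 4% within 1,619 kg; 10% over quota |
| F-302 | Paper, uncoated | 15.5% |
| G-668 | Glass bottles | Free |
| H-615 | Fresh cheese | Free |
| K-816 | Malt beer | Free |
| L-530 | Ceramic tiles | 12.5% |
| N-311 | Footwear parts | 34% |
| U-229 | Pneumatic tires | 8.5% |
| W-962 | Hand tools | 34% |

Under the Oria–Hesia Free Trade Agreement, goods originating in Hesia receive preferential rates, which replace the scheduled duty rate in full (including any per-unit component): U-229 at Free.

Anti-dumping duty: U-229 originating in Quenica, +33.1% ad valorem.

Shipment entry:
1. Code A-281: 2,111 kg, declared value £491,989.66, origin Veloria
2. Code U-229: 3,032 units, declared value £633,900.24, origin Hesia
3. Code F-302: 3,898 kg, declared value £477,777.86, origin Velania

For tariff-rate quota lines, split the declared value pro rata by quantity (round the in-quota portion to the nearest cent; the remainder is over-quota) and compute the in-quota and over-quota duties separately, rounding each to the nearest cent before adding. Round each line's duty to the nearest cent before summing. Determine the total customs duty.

Line 1 (A-281, Veloria, 2,111 kg, £491,989.66):
Code A-281 is under a tariff-rate quota (threshold 1,619 kg). In-quota: 1,619 kg at 4%; over-quota: 492 kg at 10%.
Pro-rata value split: in-quota = £491,989.66 × 1,619/2,111 = £377,324.14; over-quota = £491,989.66 − £377,324.14 = £114,665.52.
In-quota duty = £377,324.14 × 4% = £15,092.97. Over-quota duty = £114,665.52 × 10% = £11,466.55.
Line duty = £15,092.97 + £11,466.55 = £26,559.52.
Line 2 (U-229, Hesia, 3,032 units, £633,900.24):
Base rate for U-229 is 8.5%.
Origin Hesia qualifies under the Oria–Hesia agreement and U-229 is covered: preferential rate Free applies instead.
The additional-duty order on U-229 targets Quenica, not Hesia; it does not apply.
Duty = £633,900.24 × 0% = £0.00.
Line 3 (F-302, Velania, 3,898 kg, £477,777.86):
Base rate for F-302 is 15.5%.
Duty = £477,777.86 × 15.5% = £74,055.57.
Total = £26,559.52 + £0.00 + £74,055.57 = £100,615.09.

£100,615.09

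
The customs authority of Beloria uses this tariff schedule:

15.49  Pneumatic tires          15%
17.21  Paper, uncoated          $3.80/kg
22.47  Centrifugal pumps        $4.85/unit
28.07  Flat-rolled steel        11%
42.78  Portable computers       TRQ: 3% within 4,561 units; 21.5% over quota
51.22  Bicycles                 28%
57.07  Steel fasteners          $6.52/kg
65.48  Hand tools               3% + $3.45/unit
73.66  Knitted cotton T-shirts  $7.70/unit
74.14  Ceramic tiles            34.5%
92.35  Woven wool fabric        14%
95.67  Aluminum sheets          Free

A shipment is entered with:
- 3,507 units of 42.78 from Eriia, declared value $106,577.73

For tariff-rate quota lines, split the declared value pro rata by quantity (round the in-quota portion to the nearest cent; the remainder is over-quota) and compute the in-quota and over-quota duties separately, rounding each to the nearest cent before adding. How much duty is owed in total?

Line 1 (42.78, Eriia, 3,507 units, $106,577.73):
Code 42.78 is under a tariff-rate quota (threshold 4,561 units). Quantity 3,507 units is within the quota, so the in-quota rate 3% applies to the full value.
Duty = $106,577.73 × 3% = $3,197.33.

$3,197.33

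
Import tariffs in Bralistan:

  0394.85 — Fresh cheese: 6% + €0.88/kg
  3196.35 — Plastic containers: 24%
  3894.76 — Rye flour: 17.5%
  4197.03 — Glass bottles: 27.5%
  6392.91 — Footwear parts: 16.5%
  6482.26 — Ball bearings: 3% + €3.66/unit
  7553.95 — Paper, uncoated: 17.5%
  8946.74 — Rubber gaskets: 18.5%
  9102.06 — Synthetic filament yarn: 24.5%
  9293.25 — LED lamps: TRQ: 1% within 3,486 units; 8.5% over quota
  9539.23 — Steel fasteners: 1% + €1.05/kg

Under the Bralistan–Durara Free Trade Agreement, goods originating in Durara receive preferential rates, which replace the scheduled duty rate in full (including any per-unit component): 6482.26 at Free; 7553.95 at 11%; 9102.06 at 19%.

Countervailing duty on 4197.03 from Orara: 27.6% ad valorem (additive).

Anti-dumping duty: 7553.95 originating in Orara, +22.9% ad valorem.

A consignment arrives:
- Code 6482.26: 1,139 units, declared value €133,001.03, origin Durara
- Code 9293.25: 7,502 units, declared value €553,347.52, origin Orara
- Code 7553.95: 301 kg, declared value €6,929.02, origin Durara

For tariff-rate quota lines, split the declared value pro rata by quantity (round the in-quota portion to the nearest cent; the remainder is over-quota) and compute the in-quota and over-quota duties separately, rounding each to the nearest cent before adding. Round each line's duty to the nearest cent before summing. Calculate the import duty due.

€28,512.17

Line 1 (6482.26, Durara, 1,139 units, €133,001.03):
Base rate for 6482.26 is 3% + €3.66/unit.
Origin Durara qualifies under the Bralistan–Durara agreement and 6482.26 is covered: preferential rate Free applies instead.
Duty = €133,001.03 × 0% = €0.00.
Line 2 (9293.25, Orara, 7,502 units, €553,347.52):
Code 9293.25 is under a tariff-rate quota (threshold 3,486 units). In-quota: 3,486 units at 1%; over-quota: 4,016 units at 8.5%.
Pro-rata value split: in-quota = €553,347.52 × 3,486/7,502 = €257,127.36; over-quota = €553,347.52 − €257,127.36 = €296,220.16.
In-quota duty = €257,127.36 × 1% = €2,571.27. Over-quota duty = €296,220.16 × 8.5% = €25,178.71.
Line duty = €2,571.27 + €25,178.71 = €27,749.98.
Line 3 (7553.95, Durara, 301 kg, €6,929.02):
Base rate for 7553.95 is 17.5%.
Origin Durara qualifies under the Bralistan–Durara agreement and 7553.95 is covered: preferential rate 11% applies instead.
The additional-duty order on 7553.95 targets Orara, not Durara; it does not apply.
Duty = €6,929.02 × 11% = €762.19.
Total = €0.00 + €27,749.98 + €762.19 = €28,512.17.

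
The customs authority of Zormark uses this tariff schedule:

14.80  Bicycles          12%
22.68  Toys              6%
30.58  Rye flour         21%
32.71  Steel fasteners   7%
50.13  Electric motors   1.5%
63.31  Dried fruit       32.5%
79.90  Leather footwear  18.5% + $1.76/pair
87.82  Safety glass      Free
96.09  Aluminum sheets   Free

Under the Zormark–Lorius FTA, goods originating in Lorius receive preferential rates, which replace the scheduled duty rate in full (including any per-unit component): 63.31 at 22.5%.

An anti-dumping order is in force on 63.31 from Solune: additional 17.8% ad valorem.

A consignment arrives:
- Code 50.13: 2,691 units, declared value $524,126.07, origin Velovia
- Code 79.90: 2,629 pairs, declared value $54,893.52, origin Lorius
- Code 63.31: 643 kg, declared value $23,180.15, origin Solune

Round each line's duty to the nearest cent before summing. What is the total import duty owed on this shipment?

Line 1 (50.13, Velovia, 2,691 units, $524,126.07):
Base rate for 50.13 is 1.5%.
Duty = $524,126.07 × 1.5% = $7,861.89.
Line 2 (79.90, Lorius, 2,629 pairs, $54,893.52):
Base rate for 79.90 is 18.5% + $1.76/pair.
Origin Lorius is the FTA partner but 79.90 is not on the preference list; base rate stands.
Duty = $54,893.52 × 18.5% + 2,629 × $1.76 = $14,782.34.
Line 3 (63.31, Solune, 643 kg, $23,180.15):
Base rate for 63.31 is 32.5%.
63.31 has an FTA preferential rate, but origin Solune is not Lorius; base rate stands.
Additional duty on 63.31 from Solune: +17.8%. Applied ad valorem rate: 32.5% + 17.8% = 50.3%.
Duty = $23,180.15 × 50.3% = $11,659.62.
Total = $7,861.89 + $14,782.34 + $11,659.62 = $34,303.85.

$34,303.85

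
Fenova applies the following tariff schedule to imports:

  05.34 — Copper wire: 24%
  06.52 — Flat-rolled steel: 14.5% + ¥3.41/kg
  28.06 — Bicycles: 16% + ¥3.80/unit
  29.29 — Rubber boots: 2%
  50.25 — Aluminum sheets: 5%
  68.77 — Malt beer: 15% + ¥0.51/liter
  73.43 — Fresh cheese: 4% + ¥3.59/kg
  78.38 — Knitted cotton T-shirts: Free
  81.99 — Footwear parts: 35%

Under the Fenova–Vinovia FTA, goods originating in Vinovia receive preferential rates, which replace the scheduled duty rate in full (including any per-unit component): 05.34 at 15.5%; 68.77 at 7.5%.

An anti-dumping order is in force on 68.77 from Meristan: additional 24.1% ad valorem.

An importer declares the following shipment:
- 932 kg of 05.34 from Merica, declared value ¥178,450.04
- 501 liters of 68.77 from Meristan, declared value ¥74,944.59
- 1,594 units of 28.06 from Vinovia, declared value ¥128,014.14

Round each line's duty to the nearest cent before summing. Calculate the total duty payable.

¥98,926.31

Line 1 (05.34, Merica, 932 kg, ¥178,450.04):
Base rate for 05.34 is 24%.
05.34 has an FTA preferential rate, but origin Merica is not Vinovia; base rate stands.
Duty = ¥178,450.04 × 24% = ¥42,828.01.
Line 2 (68.77, Meristan, 501 liters, ¥74,944.59):
Base rate for 68.77 is 15% + ¥0.51/liter.
68.77 has an FTA preferential rate, but origin Meristan is not Vinovia; base rate stands.
Additional duty on 68.77 from Meristan: +24.1%. Applied ad valorem rate: 15% + 24.1% = 39.1%.
Duty = ¥74,944.59 × 39.1% + 501 × ¥0.51 = ¥29,558.84.
Line 3 (28.06, Vinovia, 1,594 units, ¥128,014.14):
Base rate for 28.06 is 16% + ¥3.80/unit.
Origin Vinovia is the FTA partner but 28.06 is not on the preference list; base rate stands.
Duty = ¥128,014.14 × 16% + 1,594 × ¥3.80 = ¥26,539.46.
Total = ¥42,828.01 + ¥29,558.84 + ¥26,539.46 = ¥98,926.31.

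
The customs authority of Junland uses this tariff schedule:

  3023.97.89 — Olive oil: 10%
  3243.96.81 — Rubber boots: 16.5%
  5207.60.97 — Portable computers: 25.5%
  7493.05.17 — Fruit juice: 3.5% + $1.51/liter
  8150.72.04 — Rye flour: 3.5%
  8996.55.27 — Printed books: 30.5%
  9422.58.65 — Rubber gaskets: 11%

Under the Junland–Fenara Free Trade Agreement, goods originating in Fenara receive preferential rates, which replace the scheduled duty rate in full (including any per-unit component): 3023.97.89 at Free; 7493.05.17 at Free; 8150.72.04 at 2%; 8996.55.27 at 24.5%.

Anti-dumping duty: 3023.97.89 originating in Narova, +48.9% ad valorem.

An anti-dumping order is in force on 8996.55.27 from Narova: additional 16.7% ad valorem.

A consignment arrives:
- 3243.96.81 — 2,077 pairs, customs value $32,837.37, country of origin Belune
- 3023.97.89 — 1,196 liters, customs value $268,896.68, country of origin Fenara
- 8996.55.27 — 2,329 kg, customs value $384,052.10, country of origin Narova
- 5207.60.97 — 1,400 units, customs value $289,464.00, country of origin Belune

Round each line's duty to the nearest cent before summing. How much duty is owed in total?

$260,504.08

Line 1 (3243.96.81, Belune, 2,077 pairs, $32,837.37):
Base rate for 3243.96.81 is 16.5%.
Duty = $32,837.37 × 16.5% = $5,418.17.
Line 2 (3023.97.89, Fenara, 1,196 liters, $268,896.68):
Base rate for 3023.97.89 is 10%.
Origin Fenara qualifies under the Junland–Fenara agreement and 3023.97.89 is covered: preferential rate Free applies instead.
The additional-duty order on 3023.97.89 targets Narova, not Fenara; it does not apply.
Duty = $268,896.68 × 0% = $0.00.
Line 3 (8996.55.27, Narova, 2,329 kg, $384,052.10):
Base rate for 8996.55.27 is 30.5%.
8996.55.27 has an FTA preferential rate, but origin Narova is not Fenara; base rate stands.
Additional duty on 8996.55.27 from Narova: +16.7%. Applied ad valorem rate: 30.5% + 16.7% = 47.2%.
Duty = $384,052.10 × 47.2% = $181,272.59.
Line 4 (5207.60.97, Belune, 1,400 units, $289,464.00):
Base rate for 5207.60.97 is 25.5%.
Duty = $289,464.00 × 25.5% = $73,813.32.
Total = $5,418.17 + $0.00 + $181,272.59 + $73,813.32 = $260,504.08.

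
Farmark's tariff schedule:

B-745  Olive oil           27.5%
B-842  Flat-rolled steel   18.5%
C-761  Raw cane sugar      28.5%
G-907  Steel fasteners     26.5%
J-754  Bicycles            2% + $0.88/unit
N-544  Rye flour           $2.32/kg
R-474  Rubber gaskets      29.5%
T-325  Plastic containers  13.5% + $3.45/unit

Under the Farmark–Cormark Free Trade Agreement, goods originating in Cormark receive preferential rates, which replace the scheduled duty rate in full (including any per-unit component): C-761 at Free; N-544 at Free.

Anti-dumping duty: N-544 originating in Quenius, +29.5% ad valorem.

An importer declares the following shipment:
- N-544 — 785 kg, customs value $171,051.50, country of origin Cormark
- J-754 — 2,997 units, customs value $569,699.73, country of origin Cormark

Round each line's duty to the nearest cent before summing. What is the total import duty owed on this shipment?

$14,031.35

Line 1 (N-544, Cormark, 785 kg, $171,051.50):
Base rate for N-544 is $2.32/kg.
Origin Cormark qualifies under the Farmark–Cormark agreement and N-544 is covered: preferential rate Free applies instead.
The additional-duty order on N-544 targets Quenius, not Cormark; it does not apply.
Duty = $171,051.50 × 0% = $0.00.
Line 2 (J-754, Cormark, 2,997 units, $569,699.73):
Base rate for J-754 is 2% + $0.88/unit.
Origin Cormark is the FTA partner but J-754 is not on the preference list; base rate stands.
Duty = $569,699.73 × 2% + 2,997 × $0.88 = $14,031.35.
Total = $0.00 + $14,031.35 = $14,031.35.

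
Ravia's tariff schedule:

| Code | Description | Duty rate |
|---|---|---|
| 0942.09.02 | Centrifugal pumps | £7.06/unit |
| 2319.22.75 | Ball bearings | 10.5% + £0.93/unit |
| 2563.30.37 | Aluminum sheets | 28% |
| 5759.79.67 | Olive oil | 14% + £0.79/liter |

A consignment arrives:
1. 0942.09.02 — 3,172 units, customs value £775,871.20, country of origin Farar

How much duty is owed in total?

£22,394.32

Line 1 (0942.09.02, Farar, 3,172 units, £775,871.20):
Base rate for 0942.09.02 is £7.06/unit.
Duty = 3,172 × £7.06 = £22,394.32.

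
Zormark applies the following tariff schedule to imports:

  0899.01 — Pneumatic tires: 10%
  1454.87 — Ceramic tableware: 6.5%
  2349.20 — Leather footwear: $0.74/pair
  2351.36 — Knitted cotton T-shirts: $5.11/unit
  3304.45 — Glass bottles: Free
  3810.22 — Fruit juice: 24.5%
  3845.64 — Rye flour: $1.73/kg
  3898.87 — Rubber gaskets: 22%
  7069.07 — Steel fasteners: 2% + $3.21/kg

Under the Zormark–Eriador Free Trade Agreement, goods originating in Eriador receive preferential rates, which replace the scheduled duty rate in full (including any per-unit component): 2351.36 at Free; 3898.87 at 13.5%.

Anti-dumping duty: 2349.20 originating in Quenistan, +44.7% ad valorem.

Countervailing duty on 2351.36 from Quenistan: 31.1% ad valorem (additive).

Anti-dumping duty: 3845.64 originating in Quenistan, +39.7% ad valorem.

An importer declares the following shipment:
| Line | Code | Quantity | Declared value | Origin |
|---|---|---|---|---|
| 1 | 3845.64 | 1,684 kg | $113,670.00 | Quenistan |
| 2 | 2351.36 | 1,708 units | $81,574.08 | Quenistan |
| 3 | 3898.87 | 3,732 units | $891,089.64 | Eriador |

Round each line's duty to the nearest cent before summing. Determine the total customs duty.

Line 1 (3845.64, Quenistan, 1,684 kg, $113,670.00):
Base rate for 3845.64 is $1.73/kg.
Additional duty on 3845.64 from Quenistan: +39.7% ad valorem. Applied ad valorem rate = 39.7%.
Duty = $113,670.00 × 39.7% + 1,684 × $1.73 = $48,040.31.
Line 2 (2351.36, Quenistan, 1,708 units, $81,574.08):
Base rate for 2351.36 is $5.11/unit.
2351.36 has an FTA preferential rate, but origin Quenistan is not Eriador; base rate stands.
Additional duty on 2351.36 from Quenistan: +31.1% ad valorem. Applied ad valorem rate = 31.1%.
Duty = $81,574.08 × 31.1% + 1,708 × $5.11 = $34,097.42.
Line 3 (3898.87, Eriador, 3,732 units, $891,089.64):
Base rate for 3898.87 is 22%.
Origin Eriador qualifies under the Zormark–Eriador agreement and 3898.87 is covered: preferential rate 13.5% applies instead.
Duty = $891,089.64 × 13.5% = $120,297.10.
Total = $48,040.31 + $34,097.42 + $120,297.10 = $202,434.83.

$202,434.83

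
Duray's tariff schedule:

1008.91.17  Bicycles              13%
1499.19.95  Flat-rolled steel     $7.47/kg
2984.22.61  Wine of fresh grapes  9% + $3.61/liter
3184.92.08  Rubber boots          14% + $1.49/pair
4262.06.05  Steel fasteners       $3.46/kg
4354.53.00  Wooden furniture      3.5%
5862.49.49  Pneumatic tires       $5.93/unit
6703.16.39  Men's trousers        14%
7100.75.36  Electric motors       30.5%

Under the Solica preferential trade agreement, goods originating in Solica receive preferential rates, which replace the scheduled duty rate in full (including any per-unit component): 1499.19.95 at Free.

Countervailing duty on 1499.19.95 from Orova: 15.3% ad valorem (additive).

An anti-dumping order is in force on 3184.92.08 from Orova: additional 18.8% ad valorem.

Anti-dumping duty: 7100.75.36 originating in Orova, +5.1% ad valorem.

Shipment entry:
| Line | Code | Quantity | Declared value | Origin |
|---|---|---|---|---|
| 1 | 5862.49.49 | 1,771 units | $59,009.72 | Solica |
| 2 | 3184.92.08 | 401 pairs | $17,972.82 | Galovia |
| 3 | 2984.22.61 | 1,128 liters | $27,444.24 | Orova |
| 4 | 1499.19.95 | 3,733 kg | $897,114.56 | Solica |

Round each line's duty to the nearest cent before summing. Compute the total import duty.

Line 1 (5862.49.49, Solica, 1,771 units, $59,009.72):
Base rate for 5862.49.49 is $5.93/unit.
Origin Solica is the FTA partner but 5862.49.49 is not on the preference list; base rate stands.
Duty = 1,771 × $5.93 = $10,502.03.
Line 2 (3184.92.08, Galovia, 401 pairs, $17,972.82):
Base rate for 3184.92.08 is 14% + $1.49/pair.
The additional-duty order on 3184.92.08 targets Orova, not Galovia; it does not apply.
Duty = $17,972.82 × 14% + 401 × $1.49 = $3,113.68.
Line 3 (2984.22.61, Orova, 1,128 liters, $27,444.24):
Base rate for 2984.22.61 is 9% + $3.61/liter.
Duty = $27,444.24 × 9% + 1,128 × $3.61 = $6,542.06.
Line 4 (1499.19.95, Solica, 3,733 kg, $897,114.56):
Base rate for 1499.19.95 is $7.47/kg.
Origin Solica qualifies under the Duray–Solica agreement and 1499.19.95 is covered: preferential rate Free applies instead.
The additional-duty order on 1499.19.95 targets Orova, not Solica; it does not apply.
Duty = $897,114.56 × 0% = $0.00.
Total = $10,502.03 + $3,113.68 + $6,542.06 + $0.00 = $20,157.77.

$20,157.77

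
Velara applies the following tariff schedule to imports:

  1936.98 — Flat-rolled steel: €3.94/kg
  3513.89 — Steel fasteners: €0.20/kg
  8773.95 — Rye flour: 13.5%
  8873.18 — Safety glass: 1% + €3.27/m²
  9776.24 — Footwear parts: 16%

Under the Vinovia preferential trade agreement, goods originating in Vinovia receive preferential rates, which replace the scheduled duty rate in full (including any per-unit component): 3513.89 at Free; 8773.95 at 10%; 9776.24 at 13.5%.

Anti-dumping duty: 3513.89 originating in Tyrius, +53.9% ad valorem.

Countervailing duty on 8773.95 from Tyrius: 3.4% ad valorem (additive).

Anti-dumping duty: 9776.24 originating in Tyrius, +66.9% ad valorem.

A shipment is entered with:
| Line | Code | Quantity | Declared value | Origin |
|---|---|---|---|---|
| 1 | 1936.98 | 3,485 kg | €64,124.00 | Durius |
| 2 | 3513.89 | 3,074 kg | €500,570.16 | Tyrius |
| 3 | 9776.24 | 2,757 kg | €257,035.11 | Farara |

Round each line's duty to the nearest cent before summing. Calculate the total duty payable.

Line 1 (1936.98, Durius, 3,485 kg, €64,124.00):
Base rate for 1936.98 is €3.94/kg.
Duty = 3,485 × €3.94 = €13,730.90.
Line 2 (3513.89, Tyrius, 3,074 kg, €500,570.16):
Base rate for 3513.89 is €0.20/kg.
3513.89 has an FTA preferential rate, but origin Tyrius is not Vinovia; base rate stands.
Additional duty on 3513.89 from Tyrius: +53.9% ad valorem. Applied ad valorem rate = 53.9%.
Duty = €500,570.16 × 53.9% + 3,074 × €0.20 = €270,422.12.
Line 3 (9776.24, Farara, 2,757 kg, €257,035.11):
Base rate for 9776.24 is 16%.
9776.24 has an FTA preferential rate, but origin Farara is not Vinovia; base rate stands.
The additional-duty order on 9776.24 targets Tyrius, not Farara; it does not apply.
Duty = €257,035.11 × 16% = €41,125.62.
Total = €13,730.90 + €270,422.12 + €41,125.62 = €325,278.64.

€325,278.64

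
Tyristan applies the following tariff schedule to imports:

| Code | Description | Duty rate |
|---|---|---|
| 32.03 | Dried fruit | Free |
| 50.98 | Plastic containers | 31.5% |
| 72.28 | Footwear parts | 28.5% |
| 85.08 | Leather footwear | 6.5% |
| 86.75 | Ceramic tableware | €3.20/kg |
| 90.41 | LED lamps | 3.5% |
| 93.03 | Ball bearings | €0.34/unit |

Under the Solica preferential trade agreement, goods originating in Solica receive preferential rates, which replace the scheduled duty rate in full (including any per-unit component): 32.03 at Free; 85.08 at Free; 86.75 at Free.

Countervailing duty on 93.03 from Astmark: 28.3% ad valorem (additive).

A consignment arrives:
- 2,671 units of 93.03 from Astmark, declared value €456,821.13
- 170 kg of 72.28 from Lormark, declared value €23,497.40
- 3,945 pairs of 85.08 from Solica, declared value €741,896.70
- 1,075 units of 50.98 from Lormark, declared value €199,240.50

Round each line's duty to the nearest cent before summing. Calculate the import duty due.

€199,646.04

Line 1 (93.03, Astmark, 2,671 units, €456,821.13):
Base rate for 93.03 is €0.34/unit.
Additional duty on 93.03 from Astmark: +28.3% ad valorem. Applied ad valorem rate = 28.3%.
Duty = €456,821.13 × 28.3% + 2,671 × €0.34 = €130,188.52.
Line 2 (72.28, Lormark, 170 kg, €23,497.40):
Base rate for 72.28 is 28.5%.
Duty = €23,497.40 × 28.5% = €6,696.76.
Line 3 (85.08, Solica, 3,945 pairs, €741,896.70):
Base rate for 85.08 is 6.5%.
Origin Solica qualifies under the Tyristan–Solica agreement and 85.08 is covered: preferential rate Free applies instead.
Duty = €741,896.70 × 0% = €0.00.
Line 4 (50.98, Lormark, 1,075 units, €199,240.50):
Base rate for 50.98 is 31.5%.
Duty = €199,240.50 × 31.5% = €62,760.76.
Total = €130,188.52 + €6,696.76 + €0.00 + €62,760.76 = €199,646.04.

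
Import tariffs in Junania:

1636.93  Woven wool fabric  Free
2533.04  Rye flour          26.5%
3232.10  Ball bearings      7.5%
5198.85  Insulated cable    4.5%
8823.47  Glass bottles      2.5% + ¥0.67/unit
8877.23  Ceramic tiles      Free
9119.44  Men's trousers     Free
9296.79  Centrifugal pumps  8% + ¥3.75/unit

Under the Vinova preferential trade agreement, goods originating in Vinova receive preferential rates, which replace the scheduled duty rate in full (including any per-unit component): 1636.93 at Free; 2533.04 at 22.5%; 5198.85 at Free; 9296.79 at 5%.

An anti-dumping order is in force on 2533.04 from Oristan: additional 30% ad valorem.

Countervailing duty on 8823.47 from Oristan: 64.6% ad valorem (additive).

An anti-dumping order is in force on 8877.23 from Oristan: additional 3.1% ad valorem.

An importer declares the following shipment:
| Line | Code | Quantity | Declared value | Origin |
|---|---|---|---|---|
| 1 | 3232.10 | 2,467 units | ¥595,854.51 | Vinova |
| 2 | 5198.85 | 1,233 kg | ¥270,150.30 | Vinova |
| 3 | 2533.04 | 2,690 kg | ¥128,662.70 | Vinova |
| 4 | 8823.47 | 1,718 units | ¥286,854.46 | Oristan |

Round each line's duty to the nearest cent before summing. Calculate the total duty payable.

Line 1 (3232.10, Vinova, 2,467 units, ¥595,854.51):
Base rate for 3232.10 is 7.5%.
Origin Vinova is the FTA partner but 3232.10 is not on the preference list; base rate stands.
Duty = ¥595,854.51 × 7.5% = ¥44,689.09.
Line 2 (5198.85, Vinova, 1,233 kg, ¥270,150.30):
Base rate for 5198.85 is 4.5%.
Origin Vinova qualifies under the Junania–Vinova agreement and 5198.85 is covered: preferential rate Free applies instead.
Duty = ¥270,150.30 × 0% = ¥0.00.
Line 3 (2533.04, Vinova, 2,690 kg, ¥128,662.70):
Base rate for 2533.04 is 26.5%.
Origin Vinova qualifies under the Junania–Vinova agreement and 2533.04 is covered: preferential rate 22.5% applies instead.
The additional-duty order on 2533.04 targets Oristan, not Vinova; it does not apply.
Duty = ¥128,662.70 × 22.5% = ¥28,949.11.
Line 4 (8823.47, Oristan, 1,718 units, ¥286,854.46):
Base rate for 8823.47 is 2.5% + ¥0.67/unit.
Additional duty on 8823.47 from Oristan: +64.6%. Applied ad valorem rate: 2.5% + 64.6% = 67.1%.
Duty = ¥286,854.46 × 67.1% + 1,718 × ¥0.67 = ¥193,630.40.
Total = ¥44,689.09 + ¥0.00 + ¥28,949.11 + ¥193,630.40 = ¥267,268.60.

¥267,268.60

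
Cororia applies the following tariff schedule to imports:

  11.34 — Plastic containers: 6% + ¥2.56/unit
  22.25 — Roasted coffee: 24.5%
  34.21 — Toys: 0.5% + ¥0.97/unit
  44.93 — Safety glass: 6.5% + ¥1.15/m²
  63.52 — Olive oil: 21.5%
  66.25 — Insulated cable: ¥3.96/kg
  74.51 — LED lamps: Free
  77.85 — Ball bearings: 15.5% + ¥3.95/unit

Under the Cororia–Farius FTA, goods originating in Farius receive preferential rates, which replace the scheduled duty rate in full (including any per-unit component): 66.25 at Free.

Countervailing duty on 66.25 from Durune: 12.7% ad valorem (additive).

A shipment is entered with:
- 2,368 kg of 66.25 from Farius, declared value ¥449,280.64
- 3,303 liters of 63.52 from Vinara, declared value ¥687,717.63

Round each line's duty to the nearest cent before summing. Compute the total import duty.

¥147,859.29

Line 1 (66.25, Farius, 2,368 kg, ¥449,280.64):
Base rate for 66.25 is ¥3.96/kg.
Origin Farius qualifies under the Cororia–Farius agreement and 66.25 is covered: preferential rate Free applies instead.
The additional-duty order on 66.25 targets Durune, not Farius; it does not apply.
Duty = ¥449,280.64 × 0% = ¥0.00.
Line 2 (63.52, Vinara, 3,303 liters, ¥687,717.63):
Base rate for 63.52 is 21.5%.
Duty = ¥687,717.63 × 21.5% = ¥147,859.29.
Total = ¥0.00 + ¥147,859.29 = ¥147,859.29.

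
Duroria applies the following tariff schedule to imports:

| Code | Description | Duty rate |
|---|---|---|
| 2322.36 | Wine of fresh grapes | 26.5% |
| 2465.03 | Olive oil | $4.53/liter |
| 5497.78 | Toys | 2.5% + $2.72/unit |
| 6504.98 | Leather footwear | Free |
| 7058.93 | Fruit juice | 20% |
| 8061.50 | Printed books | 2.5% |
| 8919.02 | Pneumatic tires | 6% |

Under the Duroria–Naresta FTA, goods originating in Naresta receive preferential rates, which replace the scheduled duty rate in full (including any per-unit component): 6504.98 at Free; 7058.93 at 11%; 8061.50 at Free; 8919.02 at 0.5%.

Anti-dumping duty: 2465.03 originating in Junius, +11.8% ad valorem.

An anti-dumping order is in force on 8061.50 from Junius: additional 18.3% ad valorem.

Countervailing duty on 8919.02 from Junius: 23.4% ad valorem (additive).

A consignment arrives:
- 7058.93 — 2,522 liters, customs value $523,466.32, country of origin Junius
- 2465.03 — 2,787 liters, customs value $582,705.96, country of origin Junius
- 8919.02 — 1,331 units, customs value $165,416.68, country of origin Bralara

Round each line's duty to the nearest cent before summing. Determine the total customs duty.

Line 1 (7058.93, Junius, 2,522 liters, $523,466.32):
Base rate for 7058.93 is 20%.
7058.93 has an FTA preferential rate, but origin Junius is not Naresta; base rate stands.
Duty = $523,466.32 × 20% = $104,693.26.
Line 2 (2465.03, Junius, 2,787 liters, $582,705.96):
Base rate for 2465.03 is $4.53/liter.
Additional duty on 2465.03 from Junius: +11.8% ad valorem. Applied ad valorem rate = 11.8%.
Duty = $582,705.96 × 11.8% + 2,787 × $4.53 = $81,384.41.
Line 3 (8919.02, Bralara, 1,331 units, $165,416.68):
Base rate for 8919.02 is 6%.
8919.02 has an FTA preferential rate, but origin Bralara is not Naresta; base rate stands.
The additional-duty order on 8919.02 targets Junius, not Bralara; it does not apply.
Duty = $165,416.68 × 6% = $9,925.00.
Total = $104,693.26 + $81,384.41 + $9,925.00 = $196,002.67.

$196,002.67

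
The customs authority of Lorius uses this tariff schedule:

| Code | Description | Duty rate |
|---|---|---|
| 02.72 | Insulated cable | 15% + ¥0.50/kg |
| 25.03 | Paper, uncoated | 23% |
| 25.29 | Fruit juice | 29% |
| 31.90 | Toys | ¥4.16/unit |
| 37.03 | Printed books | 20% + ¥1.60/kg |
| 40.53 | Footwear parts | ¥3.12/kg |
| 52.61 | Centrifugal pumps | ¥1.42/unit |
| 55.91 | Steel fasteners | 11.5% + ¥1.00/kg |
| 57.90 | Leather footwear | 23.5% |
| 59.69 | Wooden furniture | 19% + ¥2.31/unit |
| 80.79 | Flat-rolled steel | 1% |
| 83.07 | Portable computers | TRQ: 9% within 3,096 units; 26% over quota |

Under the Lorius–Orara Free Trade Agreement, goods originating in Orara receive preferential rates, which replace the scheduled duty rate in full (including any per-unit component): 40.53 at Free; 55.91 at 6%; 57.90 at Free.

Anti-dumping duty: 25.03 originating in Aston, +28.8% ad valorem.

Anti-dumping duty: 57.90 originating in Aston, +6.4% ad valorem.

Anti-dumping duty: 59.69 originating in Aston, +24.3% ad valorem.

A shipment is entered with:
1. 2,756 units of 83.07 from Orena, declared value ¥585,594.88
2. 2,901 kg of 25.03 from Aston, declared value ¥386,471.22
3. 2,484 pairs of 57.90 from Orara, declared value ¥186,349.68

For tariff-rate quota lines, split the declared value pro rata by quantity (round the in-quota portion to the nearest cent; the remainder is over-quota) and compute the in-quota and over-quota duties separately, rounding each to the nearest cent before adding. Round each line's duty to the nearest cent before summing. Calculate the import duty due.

¥252,895.63

Line 1 (83.07, Orena, 2,756 units, ¥585,594.88):
Code 83.07 is under a tariff-rate quota (threshold 3,096 units). Quantity 2,756 units is within the quota, so the in-quota rate 9% applies to the full value.
Duty = ¥585,594.88 × 9% = ¥52,703.54.
Line 2 (25.03, Aston, 2,901 kg, ¥386,471.22):
Base rate for 25.03 is 23%.
Additional duty on 25.03 from Aston: +28.8%. Applied ad valorem rate: 23% + 28.8% = 51.8%.
Duty = ¥386,471.22 × 51.8% = ¥200,192.09.
Line 3 (57.90, Orara, 2,484 pairs, ¥186,349.68):
Base rate for 57.90 is 23.5%.
Origin Orara qualifies under the Lorius–Orara agreement and 57.90 is covered: preferential rate Free applies instead.
The additional-duty order on 57.90 targets Aston, not Orara; it does not apply.
Duty = ¥186,349.68 × 0% = ¥0.00.
Total = ¥52,703.54 + ¥200,192.09 + ¥0.00 = ¥252,895.63.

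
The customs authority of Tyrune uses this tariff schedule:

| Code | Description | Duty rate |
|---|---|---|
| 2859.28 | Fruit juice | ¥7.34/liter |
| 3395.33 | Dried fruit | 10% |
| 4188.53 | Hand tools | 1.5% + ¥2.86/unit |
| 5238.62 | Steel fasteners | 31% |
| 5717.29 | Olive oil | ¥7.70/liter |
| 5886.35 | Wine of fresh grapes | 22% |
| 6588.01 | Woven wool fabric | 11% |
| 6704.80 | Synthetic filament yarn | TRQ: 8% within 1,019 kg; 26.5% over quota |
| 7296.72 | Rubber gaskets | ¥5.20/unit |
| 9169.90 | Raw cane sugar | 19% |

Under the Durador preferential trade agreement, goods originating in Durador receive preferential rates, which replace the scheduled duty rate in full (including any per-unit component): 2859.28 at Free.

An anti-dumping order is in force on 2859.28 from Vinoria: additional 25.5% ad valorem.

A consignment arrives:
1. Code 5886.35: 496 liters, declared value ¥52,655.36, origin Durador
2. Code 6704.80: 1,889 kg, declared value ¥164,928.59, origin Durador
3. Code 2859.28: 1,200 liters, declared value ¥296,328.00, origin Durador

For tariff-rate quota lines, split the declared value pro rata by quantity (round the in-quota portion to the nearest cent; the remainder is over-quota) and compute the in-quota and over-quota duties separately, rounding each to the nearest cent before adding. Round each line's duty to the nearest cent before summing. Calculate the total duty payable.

¥38,831.01

Line 1 (5886.35, Durador, 496 liters, ¥52,655.36):
Base rate for 5886.35 is 22%.
Origin Durador is the FTA partner but 5886.35 is not on the preference list; base rate stands.
Duty = ¥52,655.36 × 22% = ¥11,584.18.
Line 2 (6704.80, Durador, 1,889 kg, ¥164,928.59):
Code 6704.80 is under a tariff-rate quota (threshold 1,019 kg). In-quota: 1,019 kg at 8%; over-quota: 870 kg at 26.5%.
Pro-rata value split: in-quota = ¥164,928.59 × 1,019/1,889 = ¥88,968.89; over-quota = ¥164,928.59 − ¥88,968.89 = ¥75,959.70.
In-quota duty = ¥88,968.89 × 8% = ¥7,117.51. Over-quota duty = ¥75,959.70 × 26.5% = ¥20,129.32.
Line duty = ¥7,117.51 + ¥20,129.32 = ¥27,246.83.
Line 3 (2859.28, Durador, 1,200 liters, ¥296,328.00):
Base rate for 2859.28 is ¥7.34/liter.
Origin Durador qualifies under the Tyrune–Durador agreement and 2859.28 is covered: preferential rate Free applies instead.
The additional-duty order on 2859.28 targets Vinoria, not Durador; it does not apply.
Duty = ¥296,328.00 × 0% = ¥0.00.
Total = ¥11,584.18 + ¥27,246.83 + ¥0.00 = ¥38,831.01.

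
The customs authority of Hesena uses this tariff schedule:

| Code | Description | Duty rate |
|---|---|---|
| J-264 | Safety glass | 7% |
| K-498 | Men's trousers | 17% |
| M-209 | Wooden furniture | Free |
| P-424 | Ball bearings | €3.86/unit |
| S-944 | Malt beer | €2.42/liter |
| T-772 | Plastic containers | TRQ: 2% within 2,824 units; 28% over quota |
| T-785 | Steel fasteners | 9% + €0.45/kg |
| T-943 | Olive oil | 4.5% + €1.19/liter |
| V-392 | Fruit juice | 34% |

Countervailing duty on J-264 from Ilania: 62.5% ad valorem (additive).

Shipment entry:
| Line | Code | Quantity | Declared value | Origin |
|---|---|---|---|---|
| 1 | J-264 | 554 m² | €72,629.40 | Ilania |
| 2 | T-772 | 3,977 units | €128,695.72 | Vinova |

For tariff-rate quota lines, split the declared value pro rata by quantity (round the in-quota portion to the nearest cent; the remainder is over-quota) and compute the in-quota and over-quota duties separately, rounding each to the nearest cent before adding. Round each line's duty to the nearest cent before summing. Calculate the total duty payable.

€62,752.22

Line 1 (J-264, Ilania, 554 m², €72,629.40):
Base rate for J-264 is 7%.
Additional duty on J-264 from Ilania: +62.5%. Applied ad valorem rate: 7% + 62.5% = 69.5%.
Duty = €72,629.40 × 69.5% = €50,477.43.
Line 2 (T-772, Vinova, 3,977 units, €128,695.72):
Code T-772 is under a tariff-rate quota (threshold 2,824 units). In-quota: 2,824 units at 2%; over-quota: 1,153 units at 28%.
Pro-rata value split: in-quota = €128,695.72 × 2,824/3,977 = €91,384.64; over-quota = €128,695.72 − €91,384.64 = €37,311.08.
In-quota duty = €91,384.64 × 2% = €1,827.69. Over-quota duty = €37,311.08 × 28% = €10,447.10.
Line duty = €1,827.69 + €10,447.10 = €12,274.79.
Total = €50,477.43 + €12,274.79 = €62,752.22.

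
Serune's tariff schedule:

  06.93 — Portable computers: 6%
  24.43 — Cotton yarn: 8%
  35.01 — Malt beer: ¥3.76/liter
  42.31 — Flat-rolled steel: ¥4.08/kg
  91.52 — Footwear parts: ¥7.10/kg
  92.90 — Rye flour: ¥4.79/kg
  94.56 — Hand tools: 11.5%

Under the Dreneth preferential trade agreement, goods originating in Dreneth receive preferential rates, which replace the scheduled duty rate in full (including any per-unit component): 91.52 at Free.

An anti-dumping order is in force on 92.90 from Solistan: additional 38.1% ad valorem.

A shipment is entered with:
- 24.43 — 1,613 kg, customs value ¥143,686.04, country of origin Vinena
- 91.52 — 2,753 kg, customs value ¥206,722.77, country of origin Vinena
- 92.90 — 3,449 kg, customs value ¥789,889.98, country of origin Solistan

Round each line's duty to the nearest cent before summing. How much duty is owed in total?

Line 1 (24.43, Vinena, 1,613 kg, ¥143,686.04):
Base rate for 24.43 is 8%.
Duty = ¥143,686.04 × 8% = ¥11,494.88.
Line 2 (91.52, Vinena, 2,753 kg, ¥206,722.77):
Base rate for 91.52 is ¥7.10/kg.
91.52 has an FTA preferential rate, but origin Vinena is not Dreneth; base rate stands.
Duty = 2,753 × ¥7.10 = ¥19,546.30.
Line 3 (92.90, Solistan, 3,449 kg, ¥789,889.98):
Base rate for 92.90 is ¥4.79/kg.
Additional duty on 92.90 from Solistan: +38.1% ad valorem. Applied ad valorem rate = 38.1%.
Duty = ¥789,889.98 × 38.1% + 3,449 × ¥4.79 = ¥317,468.79.
Total = ¥11,494.88 + ¥19,546.30 + ¥317,468.79 = ¥348,509.97.

¥348,509.97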